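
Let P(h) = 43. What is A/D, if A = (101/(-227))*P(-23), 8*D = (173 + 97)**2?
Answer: -8686/4137075 ≈ -0.0020996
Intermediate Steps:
D = 18225/2 (D = (173 + 97)**2/8 = (1/8)*270**2 = (1/8)*72900 = 18225/2 ≈ 9112.5)
A = -4343/227 (A = (101/(-227))*43 = (101*(-1/227))*43 = -101/227*43 = -4343/227 ≈ -19.132)
A/D = -4343/(227*18225/2) = -4343/227*2/18225 = -8686/4137075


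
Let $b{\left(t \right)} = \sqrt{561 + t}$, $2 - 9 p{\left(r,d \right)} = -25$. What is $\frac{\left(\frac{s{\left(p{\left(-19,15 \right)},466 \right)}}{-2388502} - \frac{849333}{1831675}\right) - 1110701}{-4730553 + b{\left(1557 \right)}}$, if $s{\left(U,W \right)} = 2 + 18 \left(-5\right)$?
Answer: $\frac{10853188054536452655336}{46224465336649281905825} + \frac{2429636904977938808 \sqrt{2118}}{48951708791511589538268675} \approx 0.2348$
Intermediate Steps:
$p{\left(r,d \right)} = 3$ ($p{\left(r,d \right)} = \frac{2}{9} - - \frac{25}{9} = \frac{2}{9} + \frac{25}{9} = 3$)
$s{\left(U,W \right)} = -88$ ($s{\left(U,W \right)} = 2 - 90 = -88$)
$\frac{\left(\frac{s{\left(p{\left(-19,15 \right)},466 \right)}}{-2388502} - \frac{849333}{1831675}\right) - 1110701}{-4730553 + b{\left(1557 \right)}} = \frac{\left(- \frac{88}{-2388502} - \frac{849333}{1831675}\right) - 1110701}{-4730553 + \sqrt{561 + 1557}} = \frac{\left(\left(-88\right) \left(- \frac{1}{2388502}\right) - \frac{849333}{1831675}\right) - 1110701}{-4730553 + \sqrt{2118}} = \frac{\left(\frac{44}{1194251} - \frac{849333}{1831675}\right) - 1110701}{-4730553 + \sqrt{2118}} = \frac{- \frac{1014236190883}{2187479700425} - 1110701}{-4730553 + \sqrt{2118}} = - \frac{2429636904977938808}{2187479700425 \left(-4730553 + \sqrt{2118}\right)}$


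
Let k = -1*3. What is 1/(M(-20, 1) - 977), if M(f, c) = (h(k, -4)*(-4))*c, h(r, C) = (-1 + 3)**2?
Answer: -1/993 ≈ -0.0010071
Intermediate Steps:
k = -3
h(r, C) = 4 (h(r, C) = 2**2 = 4)
M(f, c) = -16*c (M(f, c) = (4*(-4))*c = -16*c)
1/(M(-20, 1) - 977) = 1/(-16*1 - 977) = 1/(-16 - 977) = 1/(-993) = -1/993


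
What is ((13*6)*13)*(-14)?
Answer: -14196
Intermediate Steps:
((13*6)*13)*(-14) = (78*13)*(-14) = 1014*(-14) = -14196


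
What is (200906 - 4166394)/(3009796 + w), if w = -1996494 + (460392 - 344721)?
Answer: -3965488/1128973 ≈ -3.5125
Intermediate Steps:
w = -1880823 (w = -1996494 + 115671 = -1880823)
(200906 - 4166394)/(3009796 + w) = (200906 - 4166394)/(3009796 - 1880823) = -3965488/1128973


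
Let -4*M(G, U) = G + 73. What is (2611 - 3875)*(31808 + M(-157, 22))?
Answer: -40231856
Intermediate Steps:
M(G, U) = -73/4 - G/4 (M(G, U) = -(G + 73)/4 = -(73 + G)/4 = -73/4 - G/4)
(2611 - 3875)*(31808 + M(-157, 22)) = (2611 - 3875)*(31808 + (-73/4 - ¼*(-157))) = -1264*(31808 + (-73/4 + 157/4)) = -1264*(31808 + 21) = -1264*31829 = -40231856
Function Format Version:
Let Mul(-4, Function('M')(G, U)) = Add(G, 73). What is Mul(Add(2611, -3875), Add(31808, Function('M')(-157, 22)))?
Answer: -40231856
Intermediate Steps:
Function('M')(G, U) = Add(Rational(-73, 4), Mul(Rational(-1, 4), G)) (Function('M')(G, U) = Mul(Rational(-1, 4), Add(G, 73)) = Mul(Rational(-1, 4), Add(73, G)) = Add(Rational(-73, 4), Mul(Rational(-1, 4), G)))
Mul(Add(2611, -3875), Add(31808, Function('M')(-157, 22))) = Mul(Add(2611, -3875), Add(31808, Add(Rational(-73, 4), Mul(Rational(-1, 4), -157)))) = Mul(-1264, Add(31808, Add(Rational(-73, 4), Rational(157, 4)))) = Mul(-1264, Add(31808, 21)) = Mul(-1264, 31829) = -40231856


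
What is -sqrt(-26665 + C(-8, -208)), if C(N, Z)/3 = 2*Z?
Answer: -I*sqrt(27913) ≈ -167.07*I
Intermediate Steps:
C(N, Z) = 6*Z (C(N, Z) = 3*(2*Z) = 6*Z)
-sqrt(-26665 + C(-8, -208)) = -sqrt(-26665 + 6*(-208)) = -sqrt(-26665 - 1248) = -sqrt(-27913) = -I*sqrt(27913)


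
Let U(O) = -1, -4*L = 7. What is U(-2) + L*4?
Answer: -8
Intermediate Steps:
L = -7/4 (L = -¼*7 = -7/4 ≈ -1.7500)
U(-2) + L*4 = -1 - 7/4*4 = -1 - 7 = -8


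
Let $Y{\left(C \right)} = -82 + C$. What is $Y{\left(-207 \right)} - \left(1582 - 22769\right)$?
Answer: $20898$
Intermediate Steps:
$Y{\left(-207 \right)} - \left(1582 - 22769\right) = \left(-82 - 207\right) - \left(1582 - 22769\right) = -289 - -21187 = -289 + 21187 = 20898$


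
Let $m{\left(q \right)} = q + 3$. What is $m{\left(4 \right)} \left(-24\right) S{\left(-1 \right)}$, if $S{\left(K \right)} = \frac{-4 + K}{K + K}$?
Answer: $-420$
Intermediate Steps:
$m{\left(q \right)} = 3 + q$
$S{\left(K \right)} = \frac{-4 + K}{2 K}$
$m{\left(4 \right)} \left(-24\right) S{\left(-1 \right)} = \left(3 + 4\right) \left(-24\right) \frac{-4 - 1}{2 \left(-1\right)} = 7 \left(-24\right) \frac{1}{2} \left(-1\right) \left(-5\right) = \left(-168\right) \frac{5}{2} = -420$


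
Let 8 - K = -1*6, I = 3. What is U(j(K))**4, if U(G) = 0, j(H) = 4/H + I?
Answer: 0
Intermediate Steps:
K = 14 (K = 8 - (-1)*6 = 8 - 1*(-6) = 8 + 6 = 14)
j(H) = 3 + 4/H (j(H) = 4/H + 3 = 3 + 4/H)
U(j(K))**4 = 0**4 = 0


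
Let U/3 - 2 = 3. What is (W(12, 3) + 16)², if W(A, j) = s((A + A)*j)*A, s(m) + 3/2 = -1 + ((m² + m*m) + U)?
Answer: 15520674724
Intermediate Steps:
U = 15 (U = 6 + 3*3 = 6 + 9 = 15)
s(m) = 25/2 + 2*m² (s(m) = -3/2 + (-1 + ((m² + m*m) + 15)) = -3/2 + (-1 + ((m² + m²) + 15)) = -3/2 + (-1 + (2*m² + 15)) = -3/2 + (-1 + (15 + 2*m²)) = -3/2 + (14 + 2*m²) = 25/2 + 2*m²)
W(A, j) = A*(25/2 + 8*A²*j²) (W(A, j) = (25/2 + 2*((A + A)*j)²)*A = (25/2 + 2*((2*A)*j)²)*A = (25/2 + 2*(2*A*j)²)*A = (25/2 + 2*(4*A²*j²))*A = (25/2 + 8*A²*j²)*A = A*(25/2 + 8*A²*j²))
(W(12, 3) + 16)² = ((½)*12*(25 + 16*12²*3²) + 16)² = ((½)*12*(25 + 16*144*9) + 16)² = ((½)*12*(25 + 20736) + 16)² = ((½)*12*20761 + 16)² = (124566 + 16)² = 124582² = 15520674724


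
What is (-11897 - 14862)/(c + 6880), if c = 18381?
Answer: -26759/25261 ≈ -1.0593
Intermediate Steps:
(-11897 - 14862)/(c + 6880) = (-11897 - 14862)/(18381 + 6880) = -26759/25261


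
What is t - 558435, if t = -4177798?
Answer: -4736233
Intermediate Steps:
t - 558435 = -4177798 - 558435 = -4736233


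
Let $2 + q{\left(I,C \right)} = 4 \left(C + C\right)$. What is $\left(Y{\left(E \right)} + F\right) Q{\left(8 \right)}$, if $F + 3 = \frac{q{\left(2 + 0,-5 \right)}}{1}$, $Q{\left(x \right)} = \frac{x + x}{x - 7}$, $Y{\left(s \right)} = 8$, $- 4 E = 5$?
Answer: $-592$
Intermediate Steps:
$E = - \frac{5}{4}$ ($E = \left(- \frac{1}{4}\right) 5 = - \frac{5}{4} \approx -1.25$)
$q{\left(I,C \right)} = -2 + 8 C$ ($q{\left(I,C \right)} = -2 + 4 \left(C + C\right) = -2 + 4 \cdot 2 C = -2 + 8 C$)
$Q{\left(x \right)} = \frac{2 x}{-7 + x}$
$F = -45$ ($F = -3 + \frac{-2 + 8 \left(-5\right)}{1} = -3 + \left(-2 - 40\right) 1 = -3 - 42 = -45$)
$\left(Y{\left(E \right)} + F\right) Q{\left(8 \right)} = \left(8 - 45\right) 2 \cdot 8 \frac{1}{-7 + 8} = - 37 \cdot 2 \cdot 8 \cdot 1^{-1} = - 37 \cdot 2 \cdot 8 \cdot 1 = \left(-37\right) 16 = -592$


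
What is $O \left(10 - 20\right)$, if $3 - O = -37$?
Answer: $-400$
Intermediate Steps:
$O = 40$ ($O = 3 - -37 = 3 + 37 = 40$)
$O \left(10 - 20\right) = 40 \left(10 - 20\right) = 40 \left(-10\right) = -400$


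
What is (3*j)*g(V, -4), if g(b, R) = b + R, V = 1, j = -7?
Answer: 63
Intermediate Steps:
g(b, R) = R + b
(3*j)*g(V, -4) = (3*(-7))*(-4 + 1) = -21*(-3) = 63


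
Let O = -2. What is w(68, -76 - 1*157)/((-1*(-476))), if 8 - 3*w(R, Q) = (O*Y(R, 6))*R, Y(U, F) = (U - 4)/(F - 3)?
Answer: 2182/1071 ≈ 2.0373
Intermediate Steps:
Y(U, F) = (-4 + U)/(-3 + F)
w(R, Q) = 8/3 - R*(8/3 - 2*R/3)/3 (w(R, Q) = 8/3 - (-2*(-4 + R)/(-3 + 6))*R/3 = 8/3 - (-2*(-4 + R)/3)*R/3 = 8/3 - (-2*(-4/3 + R/3))*R/3 = 8/3 - (8/3 - 2*R/3)*R/3 = 8/3 - R*(8/3 - 2*R/3)/3)
w(68, -76 - 1*157)/((-1*(-476))) = (8/3 + (2/9)*68*(-4 + 68))/((-1*(-476))) = (8/3 + (2/9)*68*64)/476 = (8/3 + 8704/9)*(1/476) = (8728/9)*(1/476) = 2182/1071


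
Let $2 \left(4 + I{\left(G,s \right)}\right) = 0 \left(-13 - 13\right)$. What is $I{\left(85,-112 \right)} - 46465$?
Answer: $-46469$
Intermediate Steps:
$I{\left(G,s \right)} = -4$ ($I{\left(G,s \right)} = -4 + \frac{0 \left(-13 - 13\right)}{2} = -4 + \frac{0 \left(-26\right)}{2} = -4 + \frac{1}{2} \cdot 0 = -4 + 0 = -4$)
$I{\left(85,-112 \right)} - 46465 = -4 - 46465 = -46469$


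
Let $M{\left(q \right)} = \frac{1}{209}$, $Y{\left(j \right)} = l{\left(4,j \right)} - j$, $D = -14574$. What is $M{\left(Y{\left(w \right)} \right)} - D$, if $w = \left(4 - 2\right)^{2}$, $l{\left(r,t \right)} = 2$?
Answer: $\frac{3045967}{209} \approx 14574.0$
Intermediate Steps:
$w = 4$ ($w = 2^{2} = 4$)
$Y{\left(j \right)} = 2 - j$
$M{\left(q \right)} = \frac{1}{209}$
$M{\left(Y{\left(w \right)} \right)} - D = \frac{1}{209} - -14574 = \frac{1}{209} + 14574 = \frac{3045967}{209}$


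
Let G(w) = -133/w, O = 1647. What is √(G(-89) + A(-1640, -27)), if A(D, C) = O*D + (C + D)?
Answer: 15*I*√95148654/89 ≈ 1644.0*I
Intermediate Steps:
A(D, C) = C + 1648*D (A(D, C) = 1647*D + (C + D) = C + 1648*D)
√(G(-89) + A(-1640, -27)) = √(-133/(-89) + (-27 + 1648*(-1640))) = √(-133*(-1/89) + (-27 - 2702720)) = √(133/89 - 2702747) = √(-240544350/89) = 15*I*√95148654/89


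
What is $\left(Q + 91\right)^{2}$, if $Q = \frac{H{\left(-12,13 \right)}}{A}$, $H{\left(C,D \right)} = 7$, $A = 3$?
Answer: $\frac{78400}{9} \approx 8711.1$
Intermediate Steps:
$Q = \frac{7}{3} \approx 2.3333$
$\left(Q + 91\right)^{2} = \left(\frac{7}{3} + 91\right)^{2} = \left(\frac{280}{3}\right)^{2} = \frac{78400}{9}$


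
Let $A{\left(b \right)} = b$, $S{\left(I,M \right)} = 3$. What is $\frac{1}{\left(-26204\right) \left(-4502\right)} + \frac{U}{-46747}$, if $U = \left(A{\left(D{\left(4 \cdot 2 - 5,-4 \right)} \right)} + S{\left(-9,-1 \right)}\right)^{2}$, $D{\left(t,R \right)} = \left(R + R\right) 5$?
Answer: $- \frac{161501441805}{5514762662776} \approx -0.029285$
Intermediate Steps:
$D{\left(t,R \right)} = 10 R$ ($D{\left(t,R \right)} = 2 R 5 = 10 R$)
$U = 1369$ ($U = \left(10 \left(-4\right) + 3\right)^{2} = \left(-40 + 3\right)^{2} = \left(-37\right)^{2} = 1369$)
$\frac{1}{\left(-26204\right) \left(-4502\right)} + \frac{U}{-46747} = \frac{1}{\left(-26204\right) \left(-4502\right)} + \frac{1369}{-46747} = \left(- \frac{1}{26204}\right) \left(- \frac{1}{4502}\right) + 1369 \left(- \frac{1}{46747}\right) = \frac{1}{117970408} - \frac{1369}{46747} = - \frac{161501441805}{5514762662776}$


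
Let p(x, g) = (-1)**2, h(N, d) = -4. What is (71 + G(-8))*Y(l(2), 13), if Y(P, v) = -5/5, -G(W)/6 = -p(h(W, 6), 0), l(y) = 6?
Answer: -77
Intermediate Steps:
p(x, g) = 1
G(W) = 6 (G(W) = -(-6) = -6*(-1) = 6)
Y(P, v) = -1 (Y(P, v) = -5*1/5 = -1)
(71 + G(-8))*Y(l(2), 13) = (71 + 6)*(-1) = 77*(-1) = -77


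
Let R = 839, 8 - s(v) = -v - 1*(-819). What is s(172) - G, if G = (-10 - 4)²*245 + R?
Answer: -49498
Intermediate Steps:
s(v) = -811 + v (s(v) = 8 - (-v - 1*(-819)) = 8 - (-v + 819) = 8 - (819 - v) = 8 + (-819 + v) = -811 + v)
G = 48859 (G = (-10 - 4)²*245 + 839 = (-14)²*245 + 839 = 196*245 + 839 = 48020 + 839 = 48859)
s(172) - G = (-811 + 172) - 1*48859 = -639 - 48859 = -49498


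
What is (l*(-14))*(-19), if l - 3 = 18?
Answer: 5586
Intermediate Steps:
l = 21 (l = 3 + 18 = 21)
(l*(-14))*(-19) = (21*(-14))*(-19) = -294*(-19) = 5586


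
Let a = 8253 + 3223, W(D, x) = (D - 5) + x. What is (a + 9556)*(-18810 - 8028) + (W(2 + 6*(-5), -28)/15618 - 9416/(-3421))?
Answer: -2741678504411531/4857198 ≈ -5.6446e+8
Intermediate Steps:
W(D, x) = -5 + D + x (W(D, x) = (-5 + D) + x = -5 + D + x)
a = 11476
(a + 9556)*(-18810 - 8028) + (W(2 + 6*(-5), -28)/15618 - 9416/(-3421)) = (11476 + 9556)*(-18810 - 8028) + ((-5 + (2 + 6*(-5)) - 28)/15618 - 9416/(-3421)) = 21032*(-26838) + ((-5 + (2 - 30) - 28)*(1/15618) - 9416*(-1/3421)) = -564456816 + ((-5 - 28 - 28)*(1/15618) + 856/311) = -564456816 + (-61*1/15618 + 856/311) = -564456816 + (-61/15618 + 856/311) = -564456816 + 13350037/4857198 = -2741678504411531/4857198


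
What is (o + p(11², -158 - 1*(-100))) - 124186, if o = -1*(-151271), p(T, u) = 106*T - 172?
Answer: 39739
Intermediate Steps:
p(T, u) = -172 + 106*T
o = 151271
(o + p(11², -158 - 1*(-100))) - 124186 = (151271 + (-172 + 106*11²)) - 124186 = (151271 + (-172 + 106*121)) - 124186 = (151271 + (-172 + 12826)) - 124186 = (151271 + 12654) - 124186 = 163925 - 124186 = 39739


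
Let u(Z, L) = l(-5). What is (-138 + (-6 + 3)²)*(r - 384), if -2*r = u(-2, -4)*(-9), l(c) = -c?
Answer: 93267/2 ≈ 46634.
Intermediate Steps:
u(Z, L) = 5 (u(Z, L) = -1*(-5) = 5)
r = 45/2 (r = -5*(-9)/2 = -½*(-45) = 45/2 ≈ 22.500)
(-138 + (-6 + 3)²)*(r - 384) = (-138 + (-6 + 3)²)*(45/2 - 384) = (-138 + (-3)²)*(-723/2) = (-138 + 9)*(-723/2) = -129*(-723/2) = 93267/2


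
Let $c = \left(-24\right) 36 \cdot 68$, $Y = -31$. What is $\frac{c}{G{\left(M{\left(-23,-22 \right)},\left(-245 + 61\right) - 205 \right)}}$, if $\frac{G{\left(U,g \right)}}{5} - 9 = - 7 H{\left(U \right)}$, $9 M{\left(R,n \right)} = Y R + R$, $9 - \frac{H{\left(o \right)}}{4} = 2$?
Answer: $\frac{3456}{55} \approx 62.836$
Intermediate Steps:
$H{\left(o \right)} = 28$ ($H{\left(o \right)} = 36 - 8 = 28$)
$M{\left(R,n \right)} = - \frac{10 R}{3}$ ($M{\left(R,n \right)} = \frac{- 31 R + R}{9} = \frac{\left(-30\right) R}{9} = - \frac{10 R}{3}$)
$G{\left(U,g \right)} = -935$ ($G{\left(U,g \right)} = 45 + 5 \left(\left(-7\right) 28\right) = 45 + 5 \left(-196\right) = 45 - 980 = -935$)
$c = -58752$ ($c = \left(-864\right) 68 = -58752$)
$\frac{c}{G{\left(M{\left(-23,-22 \right)},\left(-245 + 61\right) - 205 \right)}} = - \frac{58752}{-935} = \left(-58752\right) \left(- \frac{1}{935}\right) = \frac{3456}{55}$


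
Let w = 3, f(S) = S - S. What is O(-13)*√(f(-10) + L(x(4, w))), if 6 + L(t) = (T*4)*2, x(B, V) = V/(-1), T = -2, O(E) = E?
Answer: -13*I*√22 ≈ -60.975*I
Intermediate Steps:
f(S) = 0
x(B, V) = -V (x(B, V) = V*(-1) = -V)
L(t) = -22 (L(t) = -6 - 2*4*2 = -6 - 8*2 = -6 - 16 = -22)
O(-13)*√(f(-10) + L(x(4, w))) = -13*√(0 - 22) = -13*I*√22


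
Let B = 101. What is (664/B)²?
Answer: 440896/10201 ≈ 43.221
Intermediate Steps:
(664/B)² = (664/101)² = 440896/10201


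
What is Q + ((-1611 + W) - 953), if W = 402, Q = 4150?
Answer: 1988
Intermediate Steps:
Q + ((-1611 + W) - 953) = 4150 + ((-1611 + 402) - 953) = 4150 + (-1209 - 953) = 4150 - 2162 = 1988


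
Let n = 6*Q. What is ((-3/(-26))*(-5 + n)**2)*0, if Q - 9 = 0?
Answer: 0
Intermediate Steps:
Q = 9 (Q = 9 + 0 = 9)
n = 54 (n = 6*9 = 54)
((-3/(-26))*(-5 + n)**2)*0 = ((-3/(-26))*(-5 + 54)**2)*0 = (-3*(-1/26)*49**2)*0 = ((3/26)*2401)*0 = (7203/26)*0 = 0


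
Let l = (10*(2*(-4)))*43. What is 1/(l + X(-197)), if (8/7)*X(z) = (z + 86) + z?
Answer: -2/7419 ≈ -0.00026958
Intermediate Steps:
X(z) = 301/4 + 7*z/4 (X(z) = 7*((z + 86) + z)/8 = 7*((86 + z) + z)/8 = 7*(86 + 2*z)/8 = 301/4 + 7*z/4)
l = -3440 (l = (10*(-8))*43 = -80*43 = -3440)
1/(l + X(-197)) = 1/(-3440 + (301/4 + (7/4)*(-197))) = 1/(-3440 + (301/4 - 1379/4)) = 1/(-3440 - 539/2) = 1/(-7419/2) = -2/7419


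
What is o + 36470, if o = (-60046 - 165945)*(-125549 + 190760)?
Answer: -14737062631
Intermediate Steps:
o = -14737099101 (o = -225991*65211 = -14737099101)
o + 36470 = -14737099101 + 36470 = -14737062631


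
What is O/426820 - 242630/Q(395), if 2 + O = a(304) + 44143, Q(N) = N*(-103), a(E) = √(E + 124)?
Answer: 21071042637/3473034340 + √107/213410 ≈ 6.0671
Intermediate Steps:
a(E) = √(124 + E)
Q(N) = -103*N
O = 44141 + 2*√107 (O = -2 + (√(124 + 304) + 44143) = -2 + (√428 + 44143) = -2 + (2*√107 + 44143) = -2 + (44143 + 2*√107) = 44141 + 2*√107 ≈ 44162.)
O/426820 - 242630/Q(395) = (44141 + 2*√107)/426820 - 242630/((-103*395)) = (44141 + 2*√107)*(1/426820) - 242630/(-40685) = (44141/426820 + √107/213410) - 242630*(-1/40685) = (44141/426820 + √107/213410) + 48526/8137 = 21071042637/3473034340 + √107/213410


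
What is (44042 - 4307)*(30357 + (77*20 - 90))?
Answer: 1263851145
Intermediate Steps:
(44042 - 4307)*(30357 + (77*20 - 90)) = 39735*(30357 + (1540 - 90)) = 39735*(30357 + 1450) = 39735*31807 = 1263851145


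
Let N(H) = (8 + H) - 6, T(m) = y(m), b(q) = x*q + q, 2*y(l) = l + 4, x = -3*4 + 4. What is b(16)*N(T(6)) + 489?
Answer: -295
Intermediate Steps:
x = -8 (x = -12 + 4 = -8)
y(l) = 2 + l/2 (y(l) = (l + 4)/2 = (4 + l)/2 = 2 + l/2)
b(q) = -7*q (b(q) = -8*q + q = -7*q)
T(m) = 2 + m/2
N(H) = 2 + H
b(16)*N(T(6)) + 489 = (-7*16)*(2 + (2 + (1/2)*6)) + 489 = -112*(2 + (2 + 3)) + 489 = -112*(2 + 5) + 489 = -112*7 + 489 = -784 + 489 = -295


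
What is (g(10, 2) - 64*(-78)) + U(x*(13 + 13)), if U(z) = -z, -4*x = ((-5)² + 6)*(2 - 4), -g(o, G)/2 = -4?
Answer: 4597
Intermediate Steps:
g(o, G) = 8 (g(o, G) = -2*(-4) = 8)
x = 31/2 (x = -((-5)² + 6)*(2 - 4)/4 = -(25 + 6)*(-2)/4 = -31*(-2)/4 = -¼*(-62) = 31/2 ≈ 15.500)
(g(10, 2) - 64*(-78)) + U(x*(13 + 13)) = (8 - 64*(-78)) - 31*(13 + 13)/2 = (8 + 4992) - 31*26/2 = 5000 - 1*403 = 5000 - 403 = 4597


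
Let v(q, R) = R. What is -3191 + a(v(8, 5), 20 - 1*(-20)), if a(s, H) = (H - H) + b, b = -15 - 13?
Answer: -3219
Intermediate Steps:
b = -28
a(s, H) = -28 (a(s, H) = (H - H) - 28 = 0 - 28 = -28)
-3191 + a(v(8, 5), 20 - 1*(-20)) = -3191 - 28 = -3219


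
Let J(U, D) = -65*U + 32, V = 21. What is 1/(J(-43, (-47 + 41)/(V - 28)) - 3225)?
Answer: -1/398 ≈ -0.0025126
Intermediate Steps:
J(U, D) = 32 - 65*U
1/(J(-43, (-47 + 41)/(V - 28)) - 3225) = 1/((32 - 65*(-43)) - 3225) = 1/((32 + 2795) - 3225) = 1/(2827 - 3225) = 1/(-398) = -1/398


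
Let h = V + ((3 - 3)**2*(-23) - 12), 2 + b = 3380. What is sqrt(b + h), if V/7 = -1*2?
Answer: 2*sqrt(838) ≈ 57.896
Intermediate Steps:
b = 3378 (b = -2 + 3380 = 3378)
V = -14 (V = 7*(-1*2) = 7*(-2) = -14)
h = -26 (h = -14 + ((3 - 3)**2*(-23) - 12) = -14 + (0**2*(-23) - 12) = -14 + (0*(-23) - 12) = -14 + (0 - 12) = -14 - 12 = -26)
sqrt(b + h) = sqrt(3378 - 26) = sqrt(3352) = 2*sqrt(838)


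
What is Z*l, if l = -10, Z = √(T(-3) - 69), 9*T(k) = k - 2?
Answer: -10*I*√626/3 ≈ -83.4*I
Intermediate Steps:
T(k) = -2/9 + k/9 (T(k) = (k - 2)/9 = (-2 + k)/9 = -2/9 + k/9)
Z = I*√626/3 (Z = √((-2/9 + (⅑)*(-3)) - 69) = √((-2/9 - ⅓) - 69) = √(-5/9 - 69) = √(-626/9) = I*√626/3 ≈ 8.34*I)
Z*l = (I*√626/3)*(-10) = -10*I*√626/3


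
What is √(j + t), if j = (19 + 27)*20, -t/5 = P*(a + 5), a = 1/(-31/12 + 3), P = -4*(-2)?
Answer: 4*√39 ≈ 24.980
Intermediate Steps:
P = 8
a = 12/5 (a = 1/(-31*1/12 + 3) = 1/(-31/12 + 3) = 1/(5/12) = 12/5 ≈ 2.4000)
t = -296 (t = -40*(12/5 + 5) = -40*37/5 = -5*296/5 = -296)
j = 920 (j = 46*20 = 920)
√(j + t) = √(920 - 296) = √624 = 4*√39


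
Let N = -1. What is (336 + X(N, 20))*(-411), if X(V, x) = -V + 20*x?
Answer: -302907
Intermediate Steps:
(336 + X(N, 20))*(-411) = (336 + (-1*(-1) + 20*20))*(-411) = (336 + (1 + 400))*(-411) = (336 + 401)*(-411) = 737*(-411) = -302907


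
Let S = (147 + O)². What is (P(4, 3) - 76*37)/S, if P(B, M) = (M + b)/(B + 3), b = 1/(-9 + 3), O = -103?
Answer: -118087/81312 ≈ -1.4523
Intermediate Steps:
b = -⅙ (b = 1/(-6) = -⅙ ≈ -0.16667)
P(B, M) = (-⅙ + M)/(3 + B) (P(B, M) = (M - ⅙)/(B + 3) = (-⅙ + M)/(3 + B))
S = 1936 (S = (147 - 103)² = 44² = 1936)
(P(4, 3) - 76*37)/S = ((-⅙ + 3)/(3 + 4) - 76*37)/1936 = ((17/6)/7 - 2812)*(1/1936) = ((⅐)*(17/6) - 2812)*(1/1936) = (17/42 - 2812)*(1/1936) = -118087/42*1/1936 = -118087/81312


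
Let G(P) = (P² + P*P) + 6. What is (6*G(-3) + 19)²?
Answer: 26569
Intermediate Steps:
G(P) = 6 + 2*P² (G(P) = (P² + P²) + 6 = 2*P² + 6 = 6 + 2*P²)
(6*G(-3) + 19)² = (6*(6 + 2*(-3)²) + 19)² = (6*(6 + 2*9) + 19)² = (6*(6 + 18) + 19)² = (6*24 + 19)² = (144 + 19)² = 163² = 26569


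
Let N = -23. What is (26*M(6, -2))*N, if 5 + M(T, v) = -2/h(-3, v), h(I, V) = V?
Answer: 2392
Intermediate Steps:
M(T, v) = -5 - 2/v
(26*M(6, -2))*N = (26*(-5 - 2/(-2)))*(-23) = (26*(-5 - 2*(-½)))*(-23) = (26*(-5 + 1))*(-23) = (26*(-4))*(-23) = -104*(-23) = 2392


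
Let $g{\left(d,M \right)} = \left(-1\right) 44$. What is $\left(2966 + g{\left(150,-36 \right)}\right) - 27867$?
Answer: $-24945$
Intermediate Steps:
$g{\left(d,M \right)} = -44$
$\left(2966 + g{\left(150,-36 \right)}\right) - 27867 = \left(2966 - 44\right) - 27867 = 2922 - 27867 = -24945$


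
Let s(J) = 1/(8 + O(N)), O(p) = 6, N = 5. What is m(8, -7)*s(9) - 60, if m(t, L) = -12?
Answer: -426/7 ≈ -60.857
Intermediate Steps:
s(J) = 1/14 (s(J) = 1/(8 + 6) = 1/14)
m(8, -7)*s(9) - 60 = -12*1/14 - 60 = -6/7 - 60 = -426/7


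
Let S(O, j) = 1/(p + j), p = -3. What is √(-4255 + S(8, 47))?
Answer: I*√2059409/22 ≈ 65.23*I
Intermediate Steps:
S(O, j) = 1/(-3 + j)
√(-4255 + S(8, 47)) = √(-4255 + 1/(-3 + 47)) = √(-4255 + 1/44) = √(-187219/44) = I*√2059409/22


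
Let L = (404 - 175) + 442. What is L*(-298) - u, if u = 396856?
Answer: -596814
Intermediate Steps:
L = 671 (L = 229 + 442 = 671)
L*(-298) - u = 671*(-298) - 1*396856 = -199958 - 396856 = -596814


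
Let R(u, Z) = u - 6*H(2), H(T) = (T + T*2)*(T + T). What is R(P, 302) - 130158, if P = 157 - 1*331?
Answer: -130476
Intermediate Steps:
P = -174 (P = 157 - 331 = -174)
H(T) = 6*T² (H(T) = (T + 2*T)*(2*T) = (3*T)*(2*T) = 6*T²)
R(u, Z) = -144 + u (R(u, Z) = u - 36*2² = u - 36*4 = u - 6*24 = u - 144 = -144 + u)
R(P, 302) - 130158 = (-144 - 174) - 130158 = -318 - 130158 = -130476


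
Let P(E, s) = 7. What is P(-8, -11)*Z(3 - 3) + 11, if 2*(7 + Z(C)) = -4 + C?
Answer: -52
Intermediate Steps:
Z(C) = -9 + C/2 (Z(C) = -7 + (-4 + C)/2 = -7 + (-2 + C/2) = -9 + C/2)
P(-8, -11)*Z(3 - 3) + 11 = 7*(-9 + (3 - 3)/2) + 11 = 7*(-9 + (1/2)*0) + 11 = 7*(-9 + 0) + 11 = 7*(-9) + 11 = -63 + 11 = -52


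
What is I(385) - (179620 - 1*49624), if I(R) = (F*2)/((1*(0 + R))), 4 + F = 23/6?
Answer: -150145381/1155 ≈ -1.3000e+5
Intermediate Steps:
F = -1/6 (F = -4 + 23/6 = -1/6 ≈ -0.16667)
I(R) = -1/(3*R) (I(R) = (-1/6*2)/((1*(0 + R))) = -1/(3*R))
I(385) - (179620 - 1*49624) = -1/3/385 - (179620 - 1*49624) = -1/3*1/385 - (179620 - 49624) = -1/1155 - 1*129996 = -1/1155 - 129996 = -150145381/1155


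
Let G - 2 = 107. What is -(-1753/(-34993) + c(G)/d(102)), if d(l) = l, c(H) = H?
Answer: -3993043/3569286 ≈ -1.1187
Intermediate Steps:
G = 109 (G = 2 + 107 = 109)
-(-1753/(-34993) + c(G)/d(102)) = -(-1753/(-34993) + 109/102) = -(-1753*(-1/34993) + 109*(1/102)) = -(1753/34993 + 109/102) = -1*3993043/3569286 = -3993043/3569286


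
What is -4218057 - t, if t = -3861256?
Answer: -356801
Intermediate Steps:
-4218057 - t = -4218057 - 1*(-3861256) = -4218057 + 3861256 = -356801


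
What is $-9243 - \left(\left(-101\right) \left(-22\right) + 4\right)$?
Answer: $-11469$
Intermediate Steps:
$-9243 - \left(\left(-101\right) \left(-22\right) + 4\right) = -9243 - \left(2222 + 4\right) = -9243 - 2226 = -11469$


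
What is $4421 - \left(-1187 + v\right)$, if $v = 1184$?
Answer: $4424$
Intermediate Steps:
$4421 - \left(-1187 + v\right) = 4421 + \left(1187 - 1184\right) = 4421 + 3 = 4424$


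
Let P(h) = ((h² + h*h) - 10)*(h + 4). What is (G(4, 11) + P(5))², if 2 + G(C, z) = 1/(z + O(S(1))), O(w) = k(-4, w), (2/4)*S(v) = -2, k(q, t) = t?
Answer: 6285049/49 ≈ 1.2827e+5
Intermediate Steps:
S(v) = -4 (S(v) = 2*(-2) = -4)
O(w) = w
G(C, z) = -2 + 1/(-4 + z) (G(C, z) = -2 + 1/(z - 4) = -2 + 1/(-4 + z))
P(h) = (-10 + 2*h²)*(4 + h) (P(h) = ((h² + h²) - 10)*(4 + h) = (2*h² - 10)*(4 + h) = (-10 + 2*h²)*(4 + h))
(G(4, 11) + P(5))² = ((9 - 2*11)/(-4 + 11) + (-40 - 10*5 + 2*5³ + 8*5²))² = ((9 - 22)/7 + (-40 - 50 + 2*125 + 8*25))² = ((⅐)*(-13) + (-40 - 50 + 250 + 200))² = (-13/7 + 360)² = (2507/7)² = 6285049/49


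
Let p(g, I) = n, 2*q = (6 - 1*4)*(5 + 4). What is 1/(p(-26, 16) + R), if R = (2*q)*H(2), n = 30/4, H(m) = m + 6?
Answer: 2/303 ≈ 0.0066007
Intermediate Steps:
H(m) = 6 + m
q = 9 (q = ((6 - 1*4)*(5 + 4))/2 = ((6 - 4)*9)/2 = (2*9)/2 = (½)*18 = 9)
n = 15/2 (n = 30*(¼) = 15/2 ≈ 7.5000)
p(g, I) = 15/2
R = 144 (R = (2*9)*(6 + 2) = 18*8 = 144)
1/(p(-26, 16) + R) = 1/(15/2 + 144) = 1/(303/2) = 2/303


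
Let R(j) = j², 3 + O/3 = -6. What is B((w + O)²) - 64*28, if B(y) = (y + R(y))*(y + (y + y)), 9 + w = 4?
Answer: 3224369408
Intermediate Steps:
w = -5 (w = -9 + 4 = -5)
O = -27 (O = -9 + 3*(-6) = -9 - 18 = -27)
B(y) = 3*y*(y + y²) (B(y) = (y + y²)*(y + (y + y)) = (y + y²)*(y + 2*y) = (y + y²)*(3*y) = 3*y*(y + y²))
B((w + O)²) - 64*28 = 3*((-5 - 27)²)²*(1 + (-5 - 27)²) - 64*28 = 3*((-32)²)²*(1 + (-32)²) - 1792 = 3*1024²*(1 + 1024) - 1792 = 3*1048576*1025 - 1792 = 3224371200 - 1792 = 3224369408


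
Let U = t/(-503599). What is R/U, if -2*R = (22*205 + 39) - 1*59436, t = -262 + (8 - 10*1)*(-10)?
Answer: 27641038313/484 ≈ 5.7110e+7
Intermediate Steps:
t = -242 (t = -262 + (8 - 10)*(-10) = -262 - 2*(-10) = -262 + 20 = -242)
U = 242/503599 (U = -242/(-503599) = -242*(-1/503599) = 242/503599 ≈ 0.00048054)
R = 54887/2 (R = -((22*205 + 39) - 1*59436)/2 = -((4510 + 39) - 59436)/2 = -(4549 - 59436)/2 = -1/2*(-54887) = 54887/2 ≈ 27444.)
R/U = 54887/(2*(242/503599)) = (54887/2)*(503599/242) = 27641038313/484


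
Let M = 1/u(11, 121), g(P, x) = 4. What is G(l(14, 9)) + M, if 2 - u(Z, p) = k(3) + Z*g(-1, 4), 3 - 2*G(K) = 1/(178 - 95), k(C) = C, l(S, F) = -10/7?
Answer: 5497/3735 ≈ 1.4718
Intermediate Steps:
l(S, F) = -10/7 (l(S, F) = -10*1/7 = -10/7)
G(K) = 124/83 (G(K) = 3/2 - 1/(2*(178 - 95)) = 3/2 - 1/2/83 = 3/2 - 1/2*1/83 = 3/2 - 1/166 = 124/83)
u(Z, p) = -1 - 4*Z (u(Z, p) = 2 - (3 + Z*4) = 2 - (3 + 4*Z) = 2 + (-3 - 4*Z) = -1 - 4*Z)
M = -1/45 (M = 1/(-1 - 4*11) = 1/(-1 - 44) = 1/(-45) = -1/45 ≈ -0.022222)
G(l(14, 9)) + M = 124/83 - 1/45 = 5497/3735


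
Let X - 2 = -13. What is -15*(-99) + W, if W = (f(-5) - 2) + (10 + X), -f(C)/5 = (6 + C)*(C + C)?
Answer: 1532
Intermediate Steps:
X = -11 (X = 2 - 13 = -11)
f(C) = -10*C*(6 + C) (f(C) = -5*(6 + C)*(C + C) = -5*(6 + C)*2*C = -10*C*(6 + C))
W = 47 (W = (-10*(-5)*(6 - 5) - 2) + (10 - 11) = (-10*(-5)*1 - 2) - 1 = (50 - 2) - 1 = 48 - 1 = 47)
-15*(-99) + W = -15*(-99) + 47 = 1485 + 47 = 1532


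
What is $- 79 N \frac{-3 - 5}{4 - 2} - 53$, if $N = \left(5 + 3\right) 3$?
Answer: $7531$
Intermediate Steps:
$N = 24$ ($N = 8 \cdot 3 = 24$)
$- 79 N \frac{-3 - 5}{4 - 2} - 53 = - 79 \cdot 24 \frac{-3 - 5}{4 - 2} - 53 = - 79 \cdot 24 \left(- \frac{8}{2}\right) - 53 = - 79 \cdot 24 \left(\left(-8\right) \frac{1}{2}\right) - 53 = - 79 \cdot 24 \left(-4\right) - 53 = \left(-79\right) \left(-96\right) - 53 = 7584 - 53 = 7531$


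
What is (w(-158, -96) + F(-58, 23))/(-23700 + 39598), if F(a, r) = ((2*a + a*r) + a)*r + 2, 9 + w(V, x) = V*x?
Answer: -19523/15898 ≈ -1.2280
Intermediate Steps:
w(V, x) = -9 + V*x
F(a, r) = 2 + r*(3*a + a*r) (F(a, r) = (3*a + a*r)*r + 2 = r*(3*a + a*r) + 2 = 2 + r*(3*a + a*r))
(w(-158, -96) + F(-58, 23))/(-23700 + 39598) = ((-9 - 158*(-96)) + (2 - 58*23² + 3*(-58)*23))/(-23700 + 39598) = ((-9 + 15168) + (2 - 58*529 - 4002))/15898 = (15159 + (2 - 30682 - 4002))*(1/15898) = (15159 - 34682)*(1/15898) = -19523*1/15898 = -19523/15898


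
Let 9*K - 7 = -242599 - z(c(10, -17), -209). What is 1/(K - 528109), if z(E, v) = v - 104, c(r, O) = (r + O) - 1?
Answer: -9/4995260 ≈ -1.8017e-6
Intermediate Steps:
c(r, O) = -1 + O + r (c(r, O) = (O + r) - 1 = -1 + O + r)
z(E, v) = -104 + v
K = -242279/9 (K = 7/9 + (-242599 - (-104 - 209))/9 = 7/9 + (-242599 - 1*(-313))/9 = 7/9 + (-242599 + 313)/9 = 7/9 + (1/9)*(-242286) = 7/9 - 80762/3 = -242279/9 ≈ -26920.)
1/(K - 528109) = 1/(-242279/9 - 528109) = 1/(-4995260/9) = -9/4995260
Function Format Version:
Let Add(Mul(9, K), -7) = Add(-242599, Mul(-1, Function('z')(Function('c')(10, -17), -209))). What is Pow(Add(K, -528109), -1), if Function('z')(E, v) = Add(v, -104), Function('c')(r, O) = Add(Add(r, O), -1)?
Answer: Rational(-9, 4995260) ≈ -1.8017e-6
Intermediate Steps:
Function('c')(r, O) = Add(-1, O, r) (Function('c')(r, O) = Add(Add(O, r), -1) = Add(-1, O, r))
Function('z')(E, v) = Add(-104, v)
K = Rational(-242279, 9) (K = Add(Rational(7, 9), Mul(Rational(1, 9), Add(-242599, Mul(-1, Add(-104, -209))))) = Add(Rational(7, 9), Mul(Rational(1, 9), Add(-242599, Mul(-1, -313)))) = Add(Rational(7, 9), Mul(Rational(1, 9), Add(-242599, 313))) = Add(Rational(7, 9), Mul(Rational(1, 9), -242286)) = Add(Rational(7, 9), Rational(-80762, 3)) = Rational(-242279, 9) ≈ -26920.)
Pow(Add(K, -528109), -1) = Pow(Add(Rational(-242279, 9), -528109), -1) = Pow(Rational(-4995260, 9), -1) = Rational(-9, 4995260)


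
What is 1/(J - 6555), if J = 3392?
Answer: -1/3163 ≈ -0.00031616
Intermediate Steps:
1/(J - 6555) = 1/(3392 - 6555) = 1/(-3163) = -1/3163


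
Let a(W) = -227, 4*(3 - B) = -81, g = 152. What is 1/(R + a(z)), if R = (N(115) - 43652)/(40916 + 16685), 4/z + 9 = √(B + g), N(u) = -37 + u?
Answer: -57601/13119001 ≈ -0.0043907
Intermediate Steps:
B = 93/4 (B = 3 - ¼*(-81) = 3 + 81/4 = 93/4 ≈ 23.250)
z = 4/(-9 + √701/2) (z = 4/(-9 + √(93/4 + 152)) = 4/(-9 + √(701/4)) = 4/(-9 + √701/2) ≈ 0.94380)
R = -43574/57601 (R = ((-37 + 115) - 43652)/(40916 + 16685) = (78 - 43652)/57601 = -43574*1/57601 = -43574/57601 ≈ -0.75648)
1/(R + a(z)) = 1/(-43574/57601 - 227) = 1/(-13119001/57601) = -57601/13119001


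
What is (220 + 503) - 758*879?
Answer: -665559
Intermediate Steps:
(220 + 503) - 758*879 = 723 - 666282 = -665559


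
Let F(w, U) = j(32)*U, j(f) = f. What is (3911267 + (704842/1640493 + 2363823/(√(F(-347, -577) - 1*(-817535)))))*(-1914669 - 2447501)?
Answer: -27989457422943936410/1640493 - 491018941710*√799071/38051 ≈ -1.7073e+13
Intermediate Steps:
F(w, U) = 32*U
(3911267 + (704842/1640493 + 2363823/(√(F(-347, -577) - 1*(-817535)))))*(-1914669 - 2447501) = (3911267 + (704842/1640493 + 2363823/(√(32*(-577) - 1*(-817535)))))*(-1914669 - 2447501) = (3911267 + (704842*(1/1640493) + 2363823/(√(-18464 + 817535))))*(-4362170) = (3911267 + (704842/1640493 + 2363823/(√799071)))*(-4362170) = (3911267 + (704842/1640493 + 2363823*(√799071/799071)))*(-4362170) = (3911267 + (704842/1640493 + 112563*√799071/38051))*(-4362170) = (6416406839473/1640493 + 112563*√799071/38051)*(-4362170) = -27989457422943936410/1640493 - 491018941710*√799071/38051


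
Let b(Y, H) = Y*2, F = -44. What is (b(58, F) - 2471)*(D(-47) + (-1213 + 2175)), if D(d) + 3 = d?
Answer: -2147760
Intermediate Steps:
D(d) = -3 + d
b(Y, H) = 2*Y
(b(58, F) - 2471)*(D(-47) + (-1213 + 2175)) = (2*58 - 2471)*((-3 - 47) + (-1213 + 2175)) = (116 - 2471)*(-50 + 962) = -2355*912 = -2147760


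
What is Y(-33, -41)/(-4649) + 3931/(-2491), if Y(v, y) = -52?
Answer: -18145687/11580659 ≈ -1.5669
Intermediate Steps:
Y(-33, -41)/(-4649) + 3931/(-2491) = -52/(-4649) + 3931/(-2491) = -52*(-1/4649) + 3931*(-1/2491) = 52/4649 - 3931/2491 = -18145687/11580659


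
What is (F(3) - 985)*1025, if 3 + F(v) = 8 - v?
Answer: -1007575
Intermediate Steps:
F(v) = 5 - v (F(v) = -3 + (8 - v) = 5 - v)
(F(3) - 985)*1025 = ((5 - 1*3) - 985)*1025 = ((5 - 3) - 985)*1025 = (2 - 985)*1025 = -983*1025 = -1007575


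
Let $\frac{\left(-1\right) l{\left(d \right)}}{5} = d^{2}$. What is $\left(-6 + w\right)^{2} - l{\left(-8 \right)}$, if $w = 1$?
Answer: $345$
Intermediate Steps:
$l{\left(d \right)} = - 5 d^{2}$
$\left(-6 + w\right)^{2} - l{\left(-8 \right)} = \left(-6 + 1\right)^{2} - - 5 \left(-8\right)^{2} = \left(-5\right)^{2} - \left(-5\right) 64 = 25 - -320 = 25 + 320 = 345$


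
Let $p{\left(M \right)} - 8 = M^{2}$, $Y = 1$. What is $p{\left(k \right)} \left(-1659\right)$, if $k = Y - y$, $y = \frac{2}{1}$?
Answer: $-14931$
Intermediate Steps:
$y = 2$ ($y = 2 \cdot 1 = 2$)
$k = -1$ ($k = 1 - 2 = -1$)
$p{\left(M \right)} = 8 + M^{2}$
$p{\left(k \right)} \left(-1659\right) = \left(8 + \left(-1\right)^{2}\right) \left(-1659\right) = \left(8 + 1\right) \left(-1659\right) = 9 \left(-1659\right) = -14931$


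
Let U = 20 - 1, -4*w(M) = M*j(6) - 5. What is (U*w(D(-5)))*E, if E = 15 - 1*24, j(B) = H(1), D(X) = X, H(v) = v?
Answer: -855/2 ≈ -427.50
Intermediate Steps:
j(B) = 1
E = -9 (E = 15 - 24 = -9)
w(M) = 5/4 - M/4 (w(M) = -(M*1 - 5)/4 = -(M - 5)/4 = -(-5 + M)/4 = 5/4 - M/4)
U = 19
(U*w(D(-5)))*E = (19*(5/4 - ¼*(-5)))*(-9) = (19*(5/4 + 5/4))*(-9) = (19*(5/2))*(-9) = (95/2)*(-9) = -855/2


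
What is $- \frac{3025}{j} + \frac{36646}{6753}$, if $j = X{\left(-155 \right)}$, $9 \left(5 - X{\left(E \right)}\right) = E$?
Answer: $- \frac{7060849}{54024} \approx -130.7$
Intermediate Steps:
$X{\left(E \right)} = 5 - \frac{E}{9}$
$j = \frac{200}{9}$ ($j = 5 - - \frac{155}{9} = 5 + \frac{155}{9} = \frac{200}{9} \approx 22.222$)
$- \frac{3025}{j} + \frac{36646}{6753} = - \frac{3025}{\frac{200}{9}} + \frac{36646}{6753} = \left(-3025\right) \frac{9}{200} + 36646 \cdot \frac{1}{6753} = - \frac{1089}{8} + \frac{36646}{6753} = - \frac{7060849}{54024}$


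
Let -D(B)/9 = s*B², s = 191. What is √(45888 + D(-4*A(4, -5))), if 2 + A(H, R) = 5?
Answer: 4*I*√12603 ≈ 449.05*I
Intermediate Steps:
A(H, R) = 3 (A(H, R) = -2 + 5 = 3)
D(B) = -1719*B²
√(45888 + D(-4*A(4, -5))) = √(45888 - 1719*(-4*3)²) = √(45888 - 1719*(-12)²) = √(45888 - 1719*144) = √(45888 - 247536) = √(-201648) = 4*I*√12603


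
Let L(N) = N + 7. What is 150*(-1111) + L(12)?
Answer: -166631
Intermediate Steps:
L(N) = 7 + N
150*(-1111) + L(12) = 150*(-1111) + (7 + 12) = -166650 + 19 = -166631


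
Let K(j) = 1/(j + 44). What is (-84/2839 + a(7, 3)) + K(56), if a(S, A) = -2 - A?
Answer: -1425061/283900 ≈ -5.0196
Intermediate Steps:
K(j) = 1/(44 + j)
(-84/2839 + a(7, 3)) + K(56) = (-84/2839 + (-2 - 1*3)) + 1/(44 + 56) = (-84*1/2839 + (-2 - 3)) + 1/100 = (-84/2839 - 5) + 1/100 = -14279/2839 + 1/100 = -1425061/283900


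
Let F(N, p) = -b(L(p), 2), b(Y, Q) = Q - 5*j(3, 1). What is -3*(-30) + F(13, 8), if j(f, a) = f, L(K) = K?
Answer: 103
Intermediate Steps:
b(Y, Q) = -15 + Q (b(Y, Q) = Q - 5*3 = Q - 15 = -15 + Q)
F(N, p) = 13 (F(N, p) = -(-15 + 2) = -1*(-13) = 13)
-3*(-30) + F(13, 8) = -3*(-30) + 13 = 90 + 13 = 103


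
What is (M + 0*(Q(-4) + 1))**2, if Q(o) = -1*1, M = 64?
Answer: 4096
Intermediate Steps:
Q(o) = -1
(M + 0*(Q(-4) + 1))**2 = (64 + 0*(-1 + 1))**2 = (64 + 0*0)**2 = (64 + 0)**2 = 64**2 = 4096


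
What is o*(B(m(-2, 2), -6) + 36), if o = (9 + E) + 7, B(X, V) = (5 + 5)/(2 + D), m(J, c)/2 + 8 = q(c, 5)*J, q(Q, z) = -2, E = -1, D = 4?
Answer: 565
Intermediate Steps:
m(J, c) = -16 - 4*J (m(J, c) = -16 + 2*(-2*J) = -16 - 4*J)
B(X, V) = 5/3 (B(X, V) = (5 + 5)/(2 + 4) = 10/6 = 10*(⅙) = 5/3)
o = 15 (o = (9 - 1) + 7 = 8 + 7 = 15)
o*(B(m(-2, 2), -6) + 36) = 15*(5/3 + 36) = 15*(113/3) = 565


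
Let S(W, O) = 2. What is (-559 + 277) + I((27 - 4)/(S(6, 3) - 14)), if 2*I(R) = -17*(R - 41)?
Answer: 1987/24 ≈ 82.792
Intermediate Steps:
I(R) = 697/2 - 17*R/2 (I(R) = (-17*(R - 41))/2 = (-17*(-41 + R))/2 = (697 - 17*R)/2 = 697/2 - 17*R/2)
(-559 + 277) + I((27 - 4)/(S(6, 3) - 14)) = (-559 + 277) + (697/2 - 17*(27 - 4)/(2*(2 - 14))) = -282 + (697/2 - 391/(2*(-12))) = -282 + (697/2 - 391*(-1)/(2*12)) = -282 + (697/2 - 17/2*(-23/12)) = -282 + (697/2 + 391/24) = -282 + 8755/24 = 1987/24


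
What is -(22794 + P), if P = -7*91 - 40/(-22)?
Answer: -243747/11 ≈ -22159.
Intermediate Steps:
P = -6987/11 (P = -637 - 40*(-1/22) = -637 + 20/11 = -6987/11 ≈ -635.18)
-(22794 + P) = -(22794 - 6987/11) = -1*243747/11 = -243747/11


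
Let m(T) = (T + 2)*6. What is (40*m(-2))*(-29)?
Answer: 0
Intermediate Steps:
m(T) = 12 + 6*T (m(T) = (2 + T)*6 = 12 + 6*T)
(40*m(-2))*(-29) = (40*(12 + 6*(-2)))*(-29) = (40*(12 - 12))*(-29) = (40*0)*(-29) = 0*(-29) = 0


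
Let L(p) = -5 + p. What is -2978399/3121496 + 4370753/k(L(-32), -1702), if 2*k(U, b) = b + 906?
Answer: -6822236704645/621177704 ≈ -10983.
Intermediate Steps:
k(U, b) = 453 + b/2 (k(U, b) = (b + 906)/2 = (906 + b)/2 = 453 + b/2)
-2978399/3121496 + 4370753/k(L(-32), -1702) = -2978399/3121496 + 4370753/(453 + (1/2)*(-1702)) = -2978399*1/3121496 + 4370753/(453 - 851) = -2978399/3121496 + 4370753/(-398) = -2978399/3121496 + 4370753*(-1/398) = -2978399/3121496 - 4370753/398 = -6822236704645/621177704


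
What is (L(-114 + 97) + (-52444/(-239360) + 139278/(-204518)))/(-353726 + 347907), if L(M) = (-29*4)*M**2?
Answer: 205142168525451/35607500040640 ≈ 5.7612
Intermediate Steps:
L(M) = -116*M**2
(L(-114 + 97) + (-52444/(-239360) + 139278/(-204518)))/(-353726 + 347907) = (-116*(-114 + 97)**2 + (-52444/(-239360) + 139278/(-204518)))/(-353726 + 347907) = (-116*(-17)**2 + (-52444*(-1/239360) + 139278*(-1/204518)))/(-5819) = (-116*289 + (13111/59840 - 69639/102259))*(-1/5819) = (-33524 - 2826480011/6119178560)*(-1/5819) = -205142168525451/6119178560*(-1/5819) = 205142168525451/35607500040640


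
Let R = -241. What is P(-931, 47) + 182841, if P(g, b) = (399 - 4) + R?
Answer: 182995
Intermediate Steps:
P(g, b) = 154 (P(g, b) = (399 - 4) - 241 = 395 - 241 = 154)
P(-931, 47) + 182841 = 154 + 182841 = 182995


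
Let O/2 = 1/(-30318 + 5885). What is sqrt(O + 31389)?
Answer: sqrt(18738338019355)/24433 ≈ 177.17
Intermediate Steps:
O = -2/24433 (O = 2/(-30318 + 5885) = 2/(-24433) = 2*(-1/24433) = -2/24433 ≈ -8.1857e-5)
sqrt(O + 31389) = sqrt(-2/24433 + 31389) = sqrt(766927435/24433) = sqrt(18738338019355)/24433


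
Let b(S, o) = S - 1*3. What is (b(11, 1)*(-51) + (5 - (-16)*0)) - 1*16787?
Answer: -17190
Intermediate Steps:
b(S, o) = -3 + S (b(S, o) = S - 3 = -3 + S)
(b(11, 1)*(-51) + (5 - (-16)*0)) - 1*16787 = ((-3 + 11)*(-51) + (5 - (-16)*0)) - 1*16787 = (8*(-51) + (5 - 4*0)) - 16787 = (-408 + (5 + 0)) - 16787 = (-408 + 5) - 16787 = -403 - 16787 = -17190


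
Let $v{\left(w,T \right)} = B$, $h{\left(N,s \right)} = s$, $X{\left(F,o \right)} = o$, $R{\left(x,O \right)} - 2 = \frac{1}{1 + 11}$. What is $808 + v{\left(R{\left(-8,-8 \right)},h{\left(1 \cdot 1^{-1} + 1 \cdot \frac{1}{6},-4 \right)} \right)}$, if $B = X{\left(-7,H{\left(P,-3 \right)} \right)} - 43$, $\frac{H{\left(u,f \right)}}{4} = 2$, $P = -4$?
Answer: $773$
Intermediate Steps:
$R{\left(x,O \right)} = \frac{25}{12}$ ($R{\left(x,O \right)} = 2 + \frac{1}{1 + 11} = 2 + \frac{1}{12} = \frac{25}{12}$)
$H{\left(u,f \right)} = 8$ ($H{\left(u,f \right)} = 4 \cdot 2 = 8$)
$B = -35$ ($B = 8 - 43 = -35$)
$v{\left(w,T \right)} = -35$
$808 + v{\left(R{\left(-8,-8 \right)},h{\left(1 \cdot 1^{-1} + 1 \cdot \frac{1}{6},-4 \right)} \right)} = 808 - 35 = 773$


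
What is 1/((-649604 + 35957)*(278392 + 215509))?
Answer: -1/303080866947 ≈ -3.2995e-12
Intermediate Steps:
1/((-649604 + 35957)*(278392 + 215509)) = 1/(-613647*493901) = -1/613647*1/493901 = -1/303080866947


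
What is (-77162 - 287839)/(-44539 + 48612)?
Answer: -365001/4073 ≈ -89.615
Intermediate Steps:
(-77162 - 287839)/(-44539 + 48612) = -365001/4073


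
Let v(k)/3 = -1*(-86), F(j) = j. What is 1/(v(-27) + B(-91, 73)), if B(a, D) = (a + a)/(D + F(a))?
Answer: 9/2413 ≈ 0.0037298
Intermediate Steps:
v(k) = 258 (v(k) = 3*(-1*(-86)) = 3*86 = 258)
B(a, D) = 2*a/(D + a) (B(a, D) = (a + a)/(D + a) = (2*a)/(D + a) = 2*a/(D + a))
1/(v(-27) + B(-91, 73)) = 1/(258 + 2*(-91)/(73 - 91)) = 1/(258 + 2*(-91)/(-18)) = 1/(258 + 2*(-91)*(-1/18)) = 1/(258 + 91/9) = 1/(2413/9) = 9/2413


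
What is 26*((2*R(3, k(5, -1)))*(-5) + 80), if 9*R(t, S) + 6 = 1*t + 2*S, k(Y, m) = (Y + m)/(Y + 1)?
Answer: 57460/27 ≈ 2128.1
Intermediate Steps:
k(Y, m) = (Y + m)/(1 + Y)
R(t, S) = -2/3 + t/9 + 2*S/9 (R(t, S) = -2/3 + (1*t + 2*S)/9 = -2/3 + (t + 2*S)/9 = -2/3 + (t/9 + 2*S/9) = -2/3 + t/9 + 2*S/9)
26*((2*R(3, k(5, -1)))*(-5) + 80) = 26*((2*(-2/3 + (1/9)*3 + 2*((5 - 1)/(1 + 5))/9))*(-5) + 80) = 26*((2*(-2/3 + 1/3 + 2*(4/6)/9))*(-5) + 80) = 26*((2*(-2/3 + 1/3 + 2*((1/6)*4)/9))*(-5) + 80) = 26*((2*(-2/3 + 1/3 + (2/9)*(2/3)))*(-5) + 80) = 26*((2*(-2/3 + 1/3 + 4/27))*(-5) + 80) = 26*((2*(-5/27))*(-5) + 80) = 26*(-10/27*(-5) + 80) = 26*(50/27 + 80) = 26*(2210/27) = 57460/27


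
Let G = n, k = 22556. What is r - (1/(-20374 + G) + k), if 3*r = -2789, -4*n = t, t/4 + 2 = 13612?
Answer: -798136895/33984 ≈ -23486.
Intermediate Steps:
t = 54440 (t = -8 + 4*13612 = -8 + 54448 = 54440)
n = -13610 (n = -¼*54440 = -13610)
r = -2789/3 (r = (⅓)*(-2789) = -2789/3 ≈ -929.67)
G = -13610
r - (1/(-20374 + G) + k) = -2789/3 - (1/(-20374 - 13610) + 22556) = -2789/3 - (1/(-33984) + 22556) = -2789/3 - (-1/33984 + 22556) = -2789/3 - 1*766543103/33984 = -2789/3 - 766543103/33984 = -798136895/33984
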